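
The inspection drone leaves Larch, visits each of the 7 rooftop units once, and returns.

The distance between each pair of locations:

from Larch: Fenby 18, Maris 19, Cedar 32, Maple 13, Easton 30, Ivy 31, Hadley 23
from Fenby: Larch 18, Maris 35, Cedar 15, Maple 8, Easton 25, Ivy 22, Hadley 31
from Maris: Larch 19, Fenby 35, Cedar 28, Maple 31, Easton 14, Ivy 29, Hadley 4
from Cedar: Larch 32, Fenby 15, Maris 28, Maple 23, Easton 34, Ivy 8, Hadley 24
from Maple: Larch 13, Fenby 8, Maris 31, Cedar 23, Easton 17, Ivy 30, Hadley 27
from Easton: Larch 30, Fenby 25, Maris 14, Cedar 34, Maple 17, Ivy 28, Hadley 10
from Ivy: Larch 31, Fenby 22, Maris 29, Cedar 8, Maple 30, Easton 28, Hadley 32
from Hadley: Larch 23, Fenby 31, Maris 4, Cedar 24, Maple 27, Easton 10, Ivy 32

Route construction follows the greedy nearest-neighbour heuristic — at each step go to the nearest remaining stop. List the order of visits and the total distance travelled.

Nearest-neighbour total = 105; route Larch → Maple → Fenby → Cedar → Ivy → Easton → Hadley → Maris → Larch.

At Larch the remaining stops are Maple 13, Fenby 18, Maris 19, Hadley 23, Easton 30, Ivy 31, Cedar 32; go to Maple.
At Maple the remaining stops are Fenby 8, Easton 17, Cedar 23, Hadley 27, Ivy 30, Maris 31; go to Fenby.
At Fenby the remaining stops are Cedar 15, Ivy 22, Easton 25, Hadley 31, Maris 35; go to Cedar.
At Cedar the remaining stops are Ivy 8, Hadley 24, Maris 28, Easton 34; go to Ivy.
At Ivy the remaining stops are Easton 28, Maris 29, Hadley 32; go to Easton.
At Easton the remaining stops are Hadley 10, Maris 14; go to Hadley.
At Hadley the remaining stops are Maris 4; go to Maris.
Return Maris→Larch: 19.
Total = 13 + 8 + 15 + 8 + 28 + 10 + 4 + 19 = 105.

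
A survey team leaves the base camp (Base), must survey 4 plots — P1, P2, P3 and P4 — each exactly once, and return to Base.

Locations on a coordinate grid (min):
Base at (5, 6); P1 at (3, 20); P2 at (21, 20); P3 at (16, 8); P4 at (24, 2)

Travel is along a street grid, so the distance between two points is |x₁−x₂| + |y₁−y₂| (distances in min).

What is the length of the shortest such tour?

With 4 stops there are 4!/2 = 12 distinct round trips (a route and its reverse cost the same).
Base-P1-P2-P3-P4-Base: 16+18+17+14+23 = 88
Base-P1-P2-P4-P3-Base: 16+18+21+14+13 = 82
Base-P1-P3-P2-P4-Base: 16+25+17+21+23 = 102
Base-P1-P3-P4-P2-Base: 16+25+14+21+30 = 106
Base-P1-P4-P2-P3-Base: 16+39+21+17+13 = 106
Base-P1-P4-P3-P2-Base: 16+39+14+17+30 = 116
Base-P2-P1-P3-P4-Base: 30+18+25+14+23 = 110
Base-P2-P1-P4-P3-Base: 30+18+39+14+13 = 114
Base-P2-P3-P1-P4-Base: 30+17+25+39+23 = 134
Base-P2-P4-P1-P3-Base: 30+21+39+25+13 = 128
Base-P3-P1-P2-P4-Base: 13+25+18+21+23 = 100
Base-P3-P2-P1-P4-Base: 13+17+18+39+23 = 110
The minimum is 82.
One optimal route: Base → P1 → P2 → P4 → P3 → Base (or its reverse).

Minimum total distance: 82 min.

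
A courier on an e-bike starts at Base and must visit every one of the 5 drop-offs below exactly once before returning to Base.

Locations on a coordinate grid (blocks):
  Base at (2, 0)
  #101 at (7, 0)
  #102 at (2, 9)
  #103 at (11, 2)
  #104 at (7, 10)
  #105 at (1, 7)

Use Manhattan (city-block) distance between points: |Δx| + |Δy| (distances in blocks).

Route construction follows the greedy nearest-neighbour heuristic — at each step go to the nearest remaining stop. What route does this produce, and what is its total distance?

Base → [#101:5 / #105:8 / #102:9 / #103:11 / #104:15] → #101 (5)
#101 → [#103:6 / #104:10 / #105:13 / #102:14] → #103 (6)
#103 → [#104:12 / #105:15 / #102:16] → #104 (12)
#104 → [#102:6 / #105:9] → #102 (6)
#102 → [#105:3] → #105 (3)
Return #105→Base: 8.
Total = 5 + 6 + 12 + 6 + 3 + 8 = 40.

Total distance 40 blocks via the nearest-neighbour route Base → #101 → #103 → #104 → #102 → #105 → Base.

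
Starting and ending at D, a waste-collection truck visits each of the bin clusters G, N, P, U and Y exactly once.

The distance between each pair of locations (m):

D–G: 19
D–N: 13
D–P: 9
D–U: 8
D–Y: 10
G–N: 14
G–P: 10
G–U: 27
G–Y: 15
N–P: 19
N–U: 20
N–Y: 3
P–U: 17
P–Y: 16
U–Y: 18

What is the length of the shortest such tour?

Shortest round trip = 62 m.

There are 60 distinct closed tours to check (reversals are equivalent).
D→G→N→P→U→Y→D: 19+14+19+17+18+10 = 97
D→G→N→P→Y→U→D: 19+14+19+16+18+8 = 94
D→G→N→U→P→Y→D: 19+14+20+17+16+10 = 96
D→G→N→U→Y→P→D: 19+14+20+18+16+9 = 96
D→G→N→Y→P→U→D: 19+14+3+16+17+8 = 77
D→G→N→Y→U→P→D: 19+14+3+18+17+9 = 80
D→G→P→N→U→Y→D: 19+10+19+20+18+10 = 96
D→G→P→N→Y→U→D: 19+10+19+3+18+8 = 77
D→G→P→U→N→Y→D: 19+10+17+20+3+10 = 79
D→G→P→U→Y→N→D: 19+10+17+18+3+13 = 80
D→G→P→Y→N→U→D: 19+10+16+3+20+8 = 76
D→G→P→Y→U→N→D: 19+10+16+18+20+13 = 96
D→G→U→N→P→Y→D: 19+27+20+19+16+10 = 111
D→G→U→N→Y→P→D: 19+27+20+3+16+9 = 94
… (46 more)
D→P→G→N→Y→U→D: 9+10+14+3+18+8 = 62  ← best
The minimum is 62.
One optimal route: D → P → G → N → Y → U → D (or its reverse).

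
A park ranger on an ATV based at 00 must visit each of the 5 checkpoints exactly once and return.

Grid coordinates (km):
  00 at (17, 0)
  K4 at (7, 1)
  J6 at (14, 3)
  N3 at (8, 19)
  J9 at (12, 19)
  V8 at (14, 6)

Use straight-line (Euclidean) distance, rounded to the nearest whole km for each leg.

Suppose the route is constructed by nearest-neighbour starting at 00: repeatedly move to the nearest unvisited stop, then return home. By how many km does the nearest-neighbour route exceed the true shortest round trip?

6 km longer than the optimal tour.

From 00: J6=4, V8=7, K4=10, J9=20, N3=21 → choose J6 (4).
From J6: V8=3, K4=7, J9=16, N3=17 → choose V8 (3).
From V8: K4=9, J9=13, N3=14 → choose K4 (9).
From K4: N3=18, J9=19 → choose N3 (18).
From N3: J9=4 → choose J9 (4).
NN route 00 → J6 → V8 → K4 → N3 → J9 → 00 costs 58.
Optimal: 00 → K4 → N3 → J9 → V8 → J6 → 00 costs 52 (by enumerating all 60 distinct tours).
Excess = 58 − 52 = 6.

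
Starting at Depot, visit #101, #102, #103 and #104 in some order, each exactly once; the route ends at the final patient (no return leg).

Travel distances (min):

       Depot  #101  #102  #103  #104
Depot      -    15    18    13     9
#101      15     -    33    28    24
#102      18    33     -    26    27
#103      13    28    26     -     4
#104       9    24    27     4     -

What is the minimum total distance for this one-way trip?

There are 4! = 24 possible orderings.
Depot - #101 - #102 - #103 - #104: 15+33+26+4 = 78
Depot - #101 - #102 - #104 - #103: 15+33+27+4 = 79
Depot - #101 - #103 - #102 - #104: 15+28+26+27 = 96
Depot - #101 - #103 - #104 - #102: 15+28+4+27 = 74
Depot - #101 - #104 - #102 - #103: 15+24+27+26 = 92
Depot - #101 - #104 - #103 - #102: 15+24+4+26 = 69
Depot - #102 - #101 - #103 - #104: 18+33+28+4 = 83
Depot - #102 - #101 - #104 - #103: 18+33+24+4 = 79
Depot - #102 - #103 - #101 - #104: 18+26+28+24 = 96
Depot - #102 - #103 - #104 - #101: 18+26+4+24 = 72
Depot - #102 - #104 - #101 - #103: 18+27+24+28 = 97
Depot - #102 - #104 - #103 - #101: 18+27+4+28 = 77
Depot - #103 - #101 - #102 - #104: 13+28+33+27 = 101
Depot - #103 - #101 - #104 - #102: 13+28+24+27 = 92
… (10 more)
The minimum is 69.
One shortest path: Depot → #101 → #104 → #103 → #102.

69 min — the minimum one-way total.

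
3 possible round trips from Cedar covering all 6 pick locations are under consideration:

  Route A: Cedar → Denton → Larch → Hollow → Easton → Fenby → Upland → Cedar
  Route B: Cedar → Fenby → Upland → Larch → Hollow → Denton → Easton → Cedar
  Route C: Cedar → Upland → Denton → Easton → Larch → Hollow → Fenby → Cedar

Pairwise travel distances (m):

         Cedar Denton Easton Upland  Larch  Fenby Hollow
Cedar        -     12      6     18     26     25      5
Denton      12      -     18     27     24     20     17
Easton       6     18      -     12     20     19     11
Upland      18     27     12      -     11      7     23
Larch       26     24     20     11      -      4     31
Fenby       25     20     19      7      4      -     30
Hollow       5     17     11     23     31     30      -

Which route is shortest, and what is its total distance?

115 m — Route B is the shortest.

Route A: 12 + 24 + 31 + 11 + 19 + 7 + 18 = 122
Route B: 25 + 7 + 11 + 31 + 17 + 18 + 6 = 115
Route C: 18 + 27 + 18 + 20 + 31 + 30 + 25 = 169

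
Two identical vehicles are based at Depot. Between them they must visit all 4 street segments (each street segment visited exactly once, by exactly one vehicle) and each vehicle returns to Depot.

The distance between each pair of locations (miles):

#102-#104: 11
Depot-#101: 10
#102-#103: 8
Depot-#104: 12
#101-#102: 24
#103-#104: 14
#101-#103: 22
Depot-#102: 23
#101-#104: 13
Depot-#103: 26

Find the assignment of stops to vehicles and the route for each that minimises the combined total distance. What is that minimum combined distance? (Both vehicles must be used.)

There are 2^3 − 1 = 7 ways to divide the 4 stops into two non-empty groups. For each, the best each vehicle can do is its own shortest tour through its group:
  {#101} + {#102, #103, #104}: 20 + 57 = 77
  {#102} + {#101, #103, #104}: 46 + 58 = 104
  {#101, #102} + {#103, #104}: 57 + 52 = 109
  {#103} + {#101, #102, #104}: 52 + 57 = 109
  {#101, #103} + {#102, #104}: 58 + 46 = 104
  {#102, #103} + {#101, #104}: 57 + 35 = 92
  … (7 splits in total)
Best: vehicle 1 Depot → #101 → Depot = 20; vehicle 2 Depot → #102 → #103 → #104 → Depot = 57; combined 77.

Minimum combined distance: 77 miles.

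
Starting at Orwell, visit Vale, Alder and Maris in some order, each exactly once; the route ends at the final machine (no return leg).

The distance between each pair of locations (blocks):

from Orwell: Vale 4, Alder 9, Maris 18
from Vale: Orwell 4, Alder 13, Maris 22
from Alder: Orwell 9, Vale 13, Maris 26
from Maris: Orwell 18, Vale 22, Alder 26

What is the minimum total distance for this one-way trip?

There are 3! = 6 possible orderings.
Orwell → Vale → Alder → Maris: 4+13+26 = 43
Orwell → Vale → Maris → Alder: 4+22+26 = 52
Orwell → Alder → Vale → Maris: 9+13+22 = 44
Orwell → Alder → Maris → Vale: 9+26+22 = 57
Orwell → Maris → Vale → Alder: 18+22+13 = 53
Orwell → Maris → Alder → Vale: 18+26+13 = 57
The minimum is 43.
One shortest path: Orwell → Vale → Alder → Maris.

Shortest open route: 43 blocks.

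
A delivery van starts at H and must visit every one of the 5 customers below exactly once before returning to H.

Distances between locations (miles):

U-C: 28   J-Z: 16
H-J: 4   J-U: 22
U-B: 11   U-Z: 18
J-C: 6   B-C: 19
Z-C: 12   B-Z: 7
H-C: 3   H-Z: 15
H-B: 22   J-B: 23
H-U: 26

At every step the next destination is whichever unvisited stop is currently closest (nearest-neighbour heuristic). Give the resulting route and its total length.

Total distance 69 miles via the nearest-neighbour route H → C → J → Z → B → U → H.

H → [C:3 / J:4 / Z:15 / B:22 / U:26] → C (3)
C → [J:6 / Z:12 / B:19 / U:28] → J (6)
J → [Z:16 / U:22 / B:23] → Z (16)
Z → [B:7 / U:18] → B (7)
B → [U:11] → U (11)
Return U→H: 26.
Total = 3 + 6 + 16 + 7 + 11 + 26 = 69.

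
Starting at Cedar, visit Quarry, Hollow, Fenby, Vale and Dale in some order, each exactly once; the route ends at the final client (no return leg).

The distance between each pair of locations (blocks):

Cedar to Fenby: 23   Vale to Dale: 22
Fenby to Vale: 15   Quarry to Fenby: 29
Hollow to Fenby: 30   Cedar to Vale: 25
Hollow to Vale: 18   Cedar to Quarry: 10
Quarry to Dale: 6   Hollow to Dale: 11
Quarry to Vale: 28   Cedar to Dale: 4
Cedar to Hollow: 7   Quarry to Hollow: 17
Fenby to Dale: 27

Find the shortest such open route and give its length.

Shortest open route: 60 blocks.

There are 5! = 120 possible orderings.
Cedar → Quarry → Hollow → Fenby → Vale → Dale: 10+17+30+15+22 = 94
Cedar → Quarry → Hollow → Fenby → Dale → Vale: 10+17+30+27+22 = 106
Cedar → Quarry → Hollow → Vale → Fenby → Dale: 10+17+18+15+27 = 87
Cedar → Quarry → Hollow → Vale → Dale → Fenby: 10+17+18+22+27 = 94
Cedar → Quarry → Hollow → Dale → Fenby → Vale: 10+17+11+27+15 = 80
Cedar → Quarry → Hollow → Dale → Vale → Fenby: 10+17+11+22+15 = 75
Cedar → Quarry → Fenby → Hollow → Vale → Dale: 10+29+30+18+22 = 109
Cedar → Quarry → Fenby → Hollow → Dale → Vale: 10+29+30+11+22 = 102
Cedar → Quarry → Fenby → Vale → Hollow → Dale: 10+29+15+18+11 = 83
Cedar → Quarry → Fenby → Vale → Dale → Hollow: 10+29+15+22+11 = 87
Cedar → Quarry → Fenby → Dale → Hollow → Vale: 10+29+27+11+18 = 95
Cedar → Quarry → Fenby → Dale → Vale → Hollow: 10+29+27+22+18 = 106
Cedar → Quarry → Vale → Hollow → Fenby → Dale: 10+28+18+30+27 = 113
Cedar → Quarry → Vale → Hollow → Dale → Fenby: 10+28+18+11+27 = 94
… (106 more)
Cedar → Quarry → Dale → Hollow → Vale → Fenby: 10+6+11+18+15 = 60  ← best
The minimum is 60.
One shortest path: Cedar → Quarry → Dale → Hollow → Vale → Fenby.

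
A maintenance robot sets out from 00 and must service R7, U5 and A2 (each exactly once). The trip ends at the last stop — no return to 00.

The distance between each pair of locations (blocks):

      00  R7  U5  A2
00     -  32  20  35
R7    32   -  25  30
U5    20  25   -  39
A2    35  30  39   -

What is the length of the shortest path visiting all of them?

75 blocks — the minimum one-way total.

There are 3! = 6 possible orderings.
00→R7→U5→A2: 32+25+39 = 96
00→R7→A2→U5: 32+30+39 = 101
00→U5→R7→A2: 20+25+30 = 75
00→U5→A2→R7: 20+39+30 = 89
00→A2→R7→U5: 35+30+25 = 90
00→A2→U5→R7: 35+39+25 = 99
The minimum is 75.
One shortest path: 00 → U5 → R7 → A2.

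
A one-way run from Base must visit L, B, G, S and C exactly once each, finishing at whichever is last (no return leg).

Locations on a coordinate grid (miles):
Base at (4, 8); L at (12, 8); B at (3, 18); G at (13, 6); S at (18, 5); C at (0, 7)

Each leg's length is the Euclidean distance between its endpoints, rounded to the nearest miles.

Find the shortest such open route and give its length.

Shortest open route: 35 miles.

There are 5! = 120 possible orderings.
Base - L - B - G - S - C: 8+13+16+5+18 = 60
Base - L - B - G - C - S: 8+13+16+13+18 = 68
Base - L - B - S - G - C: 8+13+20+5+13 = 59
Base - L - B - S - C - G: 8+13+20+18+13 = 72
Base - L - B - C - G - S: 8+13+11+13+5 = 50
Base - L - B - C - S - G: 8+13+11+18+5 = 55
Base - L - G - B - S - C: 8+2+16+20+18 = 64
Base - L - G - B - C - S: 8+2+16+11+18 = 55
Base - L - G - S - B - C: 8+2+5+20+11 = 46
Base - L - G - S - C - B: 8+2+5+18+11 = 44
Base - L - G - C - B - S: 8+2+13+11+20 = 54
Base - L - G - C - S - B: 8+2+13+18+20 = 61
Base - L - S - B - G - C: 8+7+20+16+13 = 64
Base - L - S - B - C - G: 8+7+20+11+13 = 59
… (106 more)
Base - C - B - L - G - S: 4+11+13+2+5 = 35  ← best
The minimum is 35.
One shortest path: Base → C → B → L → G → S.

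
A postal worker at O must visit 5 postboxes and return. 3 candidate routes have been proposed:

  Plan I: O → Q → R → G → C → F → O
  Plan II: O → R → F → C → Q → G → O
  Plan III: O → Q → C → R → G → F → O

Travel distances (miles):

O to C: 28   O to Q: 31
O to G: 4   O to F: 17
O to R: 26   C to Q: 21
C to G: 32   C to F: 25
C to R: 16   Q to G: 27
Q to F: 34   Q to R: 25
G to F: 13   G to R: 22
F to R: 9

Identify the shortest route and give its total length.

Shortest is Plan II, total 112 miles.

Plan I: 31 + 25 + 22 + 32 + 25 + 17 = 152
Plan II: 26 + 9 + 25 + 21 + 27 + 4 = 112
Plan III: 31 + 21 + 16 + 22 + 13 + 17 = 120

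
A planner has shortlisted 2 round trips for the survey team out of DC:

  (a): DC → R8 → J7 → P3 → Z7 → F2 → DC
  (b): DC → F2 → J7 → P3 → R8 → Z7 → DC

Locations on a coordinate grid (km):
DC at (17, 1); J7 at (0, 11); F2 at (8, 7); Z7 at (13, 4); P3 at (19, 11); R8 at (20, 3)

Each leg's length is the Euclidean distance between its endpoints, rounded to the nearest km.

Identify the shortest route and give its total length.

(a): 4 + 22 + 19 + 9 + 6 + 11 = 71
(b): 11 + 9 + 19 + 8 + 7 + 5 = 59

Shortest is (b), total 59 km.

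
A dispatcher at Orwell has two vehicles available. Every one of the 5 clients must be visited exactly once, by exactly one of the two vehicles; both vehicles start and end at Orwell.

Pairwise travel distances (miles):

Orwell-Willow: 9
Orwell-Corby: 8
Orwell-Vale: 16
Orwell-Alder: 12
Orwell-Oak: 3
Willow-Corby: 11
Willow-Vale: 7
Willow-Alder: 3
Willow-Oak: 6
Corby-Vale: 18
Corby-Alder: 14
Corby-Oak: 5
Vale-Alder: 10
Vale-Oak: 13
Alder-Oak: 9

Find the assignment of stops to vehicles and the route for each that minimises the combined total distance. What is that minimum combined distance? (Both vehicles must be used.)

54 miles — the smallest possible combined total.

There are 2^4 − 1 = 15 ways to divide the 5 stops into two non-empty groups. For each, the best each vehicle can do is its own shortest tour through its group:
  {Willow} + {Corby, Vale, Alder, Oak}: 18 + 48 = 66
  {Corby} + {Willow, Vale, Alder, Oak}: 16 + 38 = 54
  {Willow, Corby} + {Vale, Alder, Oak}: 28 + 38 = 66
  {Vale} + {Willow, Corby, Alder, Oak}: 32 + 34 = 66
  {Willow, Vale} + {Corby, Alder, Oak}: 32 + 34 = 66
  {Corby, Vale} + {Willow, Alder, Oak}: 42 + 24 = 66
  … (15 splits in total)
Best: vehicle 1 Orwell → Corby → Orwell = 16; vehicle 2 Orwell → Willow → Vale → Alder → Oak → Orwell = 38; combined 54.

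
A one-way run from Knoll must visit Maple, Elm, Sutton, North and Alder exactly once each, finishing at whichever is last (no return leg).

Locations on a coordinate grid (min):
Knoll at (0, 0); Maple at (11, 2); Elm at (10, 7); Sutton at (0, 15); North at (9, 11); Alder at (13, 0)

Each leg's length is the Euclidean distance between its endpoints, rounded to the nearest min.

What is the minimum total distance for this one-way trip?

There are 5! = 120 possible orderings.
Knoll→Maple→Elm→Sutton→North→Alder: 11+5+13+10+12 = 51
Knoll→Maple→Elm→Sutton→Alder→North: 11+5+13+20+12 = 61
Knoll→Maple→Elm→North→Sutton→Alder: 11+5+4+10+20 = 50
Knoll→Maple→Elm→North→Alder→Sutton: 11+5+4+12+20 = 52
Knoll→Maple→Elm→Alder→Sutton→North: 11+5+8+20+10 = 54
Knoll→Maple→Elm→Alder→North→Sutton: 11+5+8+12+10 = 46
Knoll→Maple→Sutton→Elm→North→Alder: 11+17+13+4+12 = 57
Knoll→Maple→Sutton→Elm→Alder→North: 11+17+13+8+12 = 61
Knoll→Maple→Sutton→North→Elm→Alder: 11+17+10+4+8 = 50
Knoll→Maple→Sutton→North→Alder→Elm: 11+17+10+12+8 = 58
Knoll→Maple→Sutton→Alder→Elm→North: 11+17+20+8+4 = 60
Knoll→Maple→Sutton→Alder→North→Elm: 11+17+20+12+4 = 64
Knoll→Maple→North→Elm→Sutton→Alder: 11+9+4+13+20 = 57
Knoll→Maple→North→Elm→Alder→Sutton: 11+9+4+8+20 = 52
… (106 more)
Knoll→Alder→Maple→Elm→North→Sutton: 13+3+5+4+10 = 35  ← best
The minimum is 35.
One shortest path: Knoll → Alder → Maple → Elm → North → Sutton.

35 min — the minimum one-way total.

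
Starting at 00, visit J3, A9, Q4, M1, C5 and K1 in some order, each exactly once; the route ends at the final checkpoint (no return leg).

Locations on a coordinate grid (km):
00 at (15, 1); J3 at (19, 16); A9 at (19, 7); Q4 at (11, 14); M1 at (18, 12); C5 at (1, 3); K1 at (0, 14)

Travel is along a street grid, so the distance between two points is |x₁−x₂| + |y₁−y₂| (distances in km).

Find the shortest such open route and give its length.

Shortest open route: 54 km.

There are 6! = 720 possible orderings.
00→J3→A9→Q4→M1→C5→K1: 19+9+15+9+26+12 = 90
00→J3→A9→Q4→M1→K1→C5: 19+9+15+9+20+12 = 84
00→J3→A9→Q4→C5→M1→K1: 19+9+15+21+26+20 = 110
00→J3→A9→Q4→C5→K1→M1: 19+9+15+21+12+20 = 96
00→J3→A9→Q4→K1→M1→C5: 19+9+15+11+20+26 = 100
00→J3→A9→Q4→K1→C5→M1: 19+9+15+11+12+26 = 92
00→J3→A9→M1→Q4→C5→K1: 19+9+6+9+21+12 = 76
00→J3→A9→M1→Q4→K1→C5: 19+9+6+9+11+12 = 66
… (712 more)
00→A9→M1→J3→Q4→K1→C5: 10+6+5+10+11+12 = 54  ← best
The minimum is 54.
One shortest path: 00 → A9 → M1 → J3 → Q4 → K1 → C5.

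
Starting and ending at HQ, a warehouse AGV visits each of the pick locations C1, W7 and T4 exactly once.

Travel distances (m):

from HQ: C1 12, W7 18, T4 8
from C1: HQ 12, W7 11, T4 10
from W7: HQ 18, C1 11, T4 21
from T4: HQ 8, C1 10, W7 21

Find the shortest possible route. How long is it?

There are 3 distinct closed tours to check (reversals are equivalent).
HQ-C1-W7-T4-HQ: 12+11+21+8 = 52
HQ-C1-T4-W7-HQ: 12+10+21+18 = 61
HQ-W7-C1-T4-HQ: 18+11+10+8 = 47
The minimum is 47.
One optimal route: HQ → W7 → C1 → T4 → HQ (or its reverse).

Shortest round trip = 47 m.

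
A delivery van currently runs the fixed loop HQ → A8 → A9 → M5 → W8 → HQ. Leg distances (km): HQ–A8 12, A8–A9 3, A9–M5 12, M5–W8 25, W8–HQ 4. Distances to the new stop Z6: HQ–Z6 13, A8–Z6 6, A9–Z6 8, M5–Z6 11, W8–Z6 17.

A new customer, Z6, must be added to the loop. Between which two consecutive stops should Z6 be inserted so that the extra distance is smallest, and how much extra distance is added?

Insertion cost between consecutive stops i–j is d(i,Z6) + d(Z6,j) − d(i,j):
  between HQ and A8: 13 + 6 − 12 = 7
  between A8 and A9: 6 + 8 − 3 = 11
  between A9 and M5: 8 + 11 − 12 = 7
  between M5 and W8: 11 + 17 − 25 = 3
  between W8 and HQ: 17 + 13 − 4 = 26
Cheapest insertion is between M5 and W8, adding 3.
New total = 56 + 3 = 59.

Adding 3 km by placing Z6 on the M5–W8 leg.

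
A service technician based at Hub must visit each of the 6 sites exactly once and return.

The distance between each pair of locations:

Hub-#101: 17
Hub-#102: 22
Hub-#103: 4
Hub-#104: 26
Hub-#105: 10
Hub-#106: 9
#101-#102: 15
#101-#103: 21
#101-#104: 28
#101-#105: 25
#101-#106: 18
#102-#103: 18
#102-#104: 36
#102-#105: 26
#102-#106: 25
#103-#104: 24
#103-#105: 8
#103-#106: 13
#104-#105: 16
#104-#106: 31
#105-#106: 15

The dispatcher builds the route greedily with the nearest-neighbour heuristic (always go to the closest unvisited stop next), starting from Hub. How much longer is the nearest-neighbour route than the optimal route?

Excess over optimum: 17.

From Hub: #103=4, #106=9, #105=10, #101=17, #102=22, #104=26 → choose #103 (4).
From #103: #105=8, #106=13, #102=18, #101=21, #104=24 → choose #105 (8).
From #105: #106=15, #104=16, #101=25, #102=26 → choose #106 (15).
From #106: #101=18, #102=25, #104=31 → choose #101 (18).
From #101: #102=15, #104=28 → choose #102 (15).
From #102: #104=36 → choose #104 (36).
NN route Hub → #103 → #105 → #106 → #101 → #102 → #104 → Hub costs 122.
Optimal: Hub → #103 → #102 → #101 → #104 → #105 → #106 → Hub costs 105 (by enumerating all 360 distinct tours).
Excess = 122 − 105 = 17.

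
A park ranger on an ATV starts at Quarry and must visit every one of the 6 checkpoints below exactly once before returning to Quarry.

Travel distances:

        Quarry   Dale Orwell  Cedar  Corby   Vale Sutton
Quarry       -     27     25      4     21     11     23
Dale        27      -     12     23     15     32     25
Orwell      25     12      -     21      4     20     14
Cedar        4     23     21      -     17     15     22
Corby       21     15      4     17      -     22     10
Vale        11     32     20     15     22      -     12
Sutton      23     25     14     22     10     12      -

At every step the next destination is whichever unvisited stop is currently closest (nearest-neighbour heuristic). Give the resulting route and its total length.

Quarry → [Cedar:4 / Vale:11 / Corby:21 / Sutton:23 / Orwell:25 / Dale:27] → Cedar (4)
Cedar → [Vale:15 / Corby:17 / Orwell:21 / Sutton:22 / Dale:23] → Vale (15)
Vale → [Sutton:12 / Orwell:20 / Corby:22 / Dale:32] → Sutton (12)
Sutton → [Corby:10 / Orwell:14 / Dale:25] → Corby (10)
Corby → [Orwell:4 / Dale:15] → Orwell (4)
Orwell → [Dale:12] → Dale (12)
Return Dale→Quarry: 27.
Total = 4 + 15 + 12 + 10 + 4 + 12 + 27 = 84.

Total distance 84 via the nearest-neighbour route Quarry → Cedar → Vale → Sutton → Corby → Orwell → Dale → Quarry.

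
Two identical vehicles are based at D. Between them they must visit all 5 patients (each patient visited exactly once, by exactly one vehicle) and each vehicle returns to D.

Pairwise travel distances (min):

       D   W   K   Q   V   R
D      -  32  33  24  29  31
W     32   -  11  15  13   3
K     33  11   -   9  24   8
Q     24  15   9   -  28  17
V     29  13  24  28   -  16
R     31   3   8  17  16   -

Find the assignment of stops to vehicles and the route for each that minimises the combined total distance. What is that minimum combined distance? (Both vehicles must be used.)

There are 2^4 − 1 = 15 ways to divide the 5 stops into two non-empty groups. For each, the best each vehicle can do is its own shortest tour through its group:
  {W} + {K, Q, V, R}: 64 + 86 = 150
  {K} + {W, Q, V, R}: 66 + 86 = 152
  {W, K} + {Q, V, R}: 76 + 86 = 162
  {Q} + {W, K, V, R}: 48 + 86 = 134
  {W, Q} + {K, V, R}: 71 + 86 = 157
  {K, Q} + {W, V, R}: 66 + 76 = 142
  … (15 splits in total)
Best: vehicle 1 D → Q → D = 48; vehicle 2 D → K → R → W → V → D = 86; combined 134.

134 min — the smallest possible combined total.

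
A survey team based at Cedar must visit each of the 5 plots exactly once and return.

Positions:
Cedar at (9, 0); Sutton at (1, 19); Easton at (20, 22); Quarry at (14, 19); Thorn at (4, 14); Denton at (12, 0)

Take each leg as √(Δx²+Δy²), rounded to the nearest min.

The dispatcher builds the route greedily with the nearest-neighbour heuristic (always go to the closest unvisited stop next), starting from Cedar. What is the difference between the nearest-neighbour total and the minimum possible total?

From Cedar: Denton=3, Thorn=15, Quarry=20, Sutton=21, Easton=25 → choose Denton (3).
From Denton: Thorn=16, Quarry=19, Sutton=22, Easton=23 → choose Thorn (16).
From Thorn: Sutton=6, Quarry=11, Easton=18 → choose Sutton (6).
From Sutton: Quarry=13, Easton=19 → choose Quarry (13).
From Quarry: Easton=7 → choose Easton (7).
NN route Cedar → Denton → Thorn → Sutton → Quarry → Easton → Cedar costs 70.
Optimal: Cedar → Thorn → Sutton → Quarry → Easton → Denton → Cedar costs 67 (by enumerating all 60 distinct tours).
Excess = 70 − 67 = 3.

The nearest-neighbour route is 3 min longer than optimal.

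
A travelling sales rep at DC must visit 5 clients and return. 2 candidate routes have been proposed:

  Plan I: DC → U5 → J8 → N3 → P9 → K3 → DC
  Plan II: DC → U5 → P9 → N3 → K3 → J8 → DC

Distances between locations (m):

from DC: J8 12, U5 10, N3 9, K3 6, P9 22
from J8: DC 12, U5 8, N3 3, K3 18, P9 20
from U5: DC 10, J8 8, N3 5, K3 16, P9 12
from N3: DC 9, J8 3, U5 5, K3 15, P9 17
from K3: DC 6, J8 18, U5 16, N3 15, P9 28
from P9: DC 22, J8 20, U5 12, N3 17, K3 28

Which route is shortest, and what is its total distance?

72 m — Plan I is the shortest.

Plan I: 10 + 8 + 3 + 17 + 28 + 6 = 72
Plan II: 10 + 12 + 17 + 15 + 18 + 12 = 84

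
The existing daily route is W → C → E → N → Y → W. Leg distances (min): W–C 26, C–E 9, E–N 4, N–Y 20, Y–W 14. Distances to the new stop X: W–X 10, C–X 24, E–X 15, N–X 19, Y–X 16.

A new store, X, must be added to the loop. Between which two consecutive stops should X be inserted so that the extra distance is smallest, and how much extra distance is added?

Adding 8 min by placing X on the W–C leg.

Insertion cost between consecutive stops i–j is d(i,X) + d(X,j) − d(i,j):
  between W and C: 10 + 24 − 26 = 8
  between C and E: 24 + 15 − 9 = 30
  between E and N: 15 + 19 − 4 = 30
  between N and Y: 19 + 16 − 20 = 15
  between Y and W: 16 + 10 − 14 = 12
Cheapest insertion is between W and C, adding 8.
New total = 73 + 8 = 81.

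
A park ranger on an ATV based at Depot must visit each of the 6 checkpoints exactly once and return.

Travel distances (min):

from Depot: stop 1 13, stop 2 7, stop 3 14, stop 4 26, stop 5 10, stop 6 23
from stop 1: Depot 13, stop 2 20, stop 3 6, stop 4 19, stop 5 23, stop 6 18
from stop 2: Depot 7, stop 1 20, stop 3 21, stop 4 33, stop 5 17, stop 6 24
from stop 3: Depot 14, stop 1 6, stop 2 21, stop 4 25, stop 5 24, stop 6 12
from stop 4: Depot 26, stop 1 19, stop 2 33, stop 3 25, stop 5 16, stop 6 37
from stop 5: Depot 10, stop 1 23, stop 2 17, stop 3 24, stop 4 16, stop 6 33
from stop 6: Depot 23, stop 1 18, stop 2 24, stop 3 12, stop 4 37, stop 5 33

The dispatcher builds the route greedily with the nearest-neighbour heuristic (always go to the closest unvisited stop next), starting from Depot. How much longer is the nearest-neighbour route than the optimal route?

Depot: stop 2=7, stop 5=10, stop 1=13, stop 3=14, stop 6=23, stop 4=26 ⇒ stop 2
stop 2: stop 5=17, stop 1=20, stop 3=21, stop 6=24, stop 4=33 ⇒ stop 5
stop 5: stop 4=16, stop 1=23, stop 3=24, stop 6=33 ⇒ stop 4
stop 4: stop 1=19, stop 3=25, stop 6=37 ⇒ stop 1
stop 1: stop 3=6, stop 6=18 ⇒ stop 3
stop 3: stop 6=12 ⇒ stop 6
NN route Depot → stop 2 → stop 5 → stop 4 → stop 1 → stop 3 → stop 6 → Depot costs 100.
Optimal: Depot → stop 2 → stop 6 → stop 3 → stop 1 → stop 4 → stop 5 → Depot costs 94 (by enumerating all 360 distinct tours).
Excess = 100 − 94 = 6.

6 min longer than the optimal tour.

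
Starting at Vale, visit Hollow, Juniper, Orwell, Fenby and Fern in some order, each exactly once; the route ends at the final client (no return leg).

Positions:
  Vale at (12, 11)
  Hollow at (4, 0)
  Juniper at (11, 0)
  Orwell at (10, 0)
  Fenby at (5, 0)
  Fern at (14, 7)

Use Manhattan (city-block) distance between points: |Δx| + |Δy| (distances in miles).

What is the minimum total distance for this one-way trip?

23 miles — the minimum one-way total.

There are 5! = 120 possible orderings.
Vale - Hollow - Juniper - Orwell - Fenby - Fern: 19+7+1+5+16 = 48
Vale - Hollow - Juniper - Orwell - Fern - Fenby: 19+7+1+11+16 = 54
Vale - Hollow - Juniper - Fenby - Orwell - Fern: 19+7+6+5+11 = 48
Vale - Hollow - Juniper - Fenby - Fern - Orwell: 19+7+6+16+11 = 59
Vale - Hollow - Juniper - Fern - Orwell - Fenby: 19+7+10+11+5 = 52
Vale - Hollow - Juniper - Fern - Fenby - Orwell: 19+7+10+16+5 = 57
Vale - Hollow - Orwell - Juniper - Fenby - Fern: 19+6+1+6+16 = 48
Vale - Hollow - Orwell - Juniper - Fern - Fenby: 19+6+1+10+16 = 52
Vale - Hollow - Orwell - Fenby - Juniper - Fern: 19+6+5+6+10 = 46
Vale - Hollow - Orwell - Fenby - Fern - Juniper: 19+6+5+16+10 = 56
Vale - Hollow - Orwell - Fern - Juniper - Fenby: 19+6+11+10+6 = 52
Vale - Hollow - Orwell - Fern - Fenby - Juniper: 19+6+11+16+6 = 58
Vale - Hollow - Fenby - Juniper - Orwell - Fern: 19+1+6+1+11 = 38
Vale - Hollow - Fenby - Juniper - Fern - Orwell: 19+1+6+10+11 = 47
… (106 more)
Vale - Fern - Juniper - Orwell - Fenby - Hollow: 6+10+1+5+1 = 23  ← best
The minimum is 23.
One shortest path: Vale → Fern → Juniper → Orwell → Fenby → Hollow.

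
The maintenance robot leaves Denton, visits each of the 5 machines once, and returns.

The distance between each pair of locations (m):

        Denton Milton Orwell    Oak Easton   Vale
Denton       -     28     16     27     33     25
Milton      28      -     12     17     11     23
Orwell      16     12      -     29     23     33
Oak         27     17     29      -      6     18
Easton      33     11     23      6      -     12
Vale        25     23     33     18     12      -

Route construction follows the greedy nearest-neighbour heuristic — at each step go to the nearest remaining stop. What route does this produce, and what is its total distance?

At Denton the remaining stops are Orwell 16, Vale 25, Oak 27, Milton 28, Easton 33; go to Orwell.
At Orwell the remaining stops are Milton 12, Easton 23, Oak 29, Vale 33; go to Milton.
At Milton the remaining stops are Easton 11, Oak 17, Vale 23; go to Easton.
At Easton the remaining stops are Oak 6, Vale 12; go to Oak.
At Oak the remaining stops are Vale 18; go to Vale.
Return Vale→Denton: 25.
Total = 16 + 12 + 11 + 6 + 18 + 25 = 88.

Total distance 88 m via the nearest-neighbour route Denton → Orwell → Milton → Easton → Oak → Vale → Denton.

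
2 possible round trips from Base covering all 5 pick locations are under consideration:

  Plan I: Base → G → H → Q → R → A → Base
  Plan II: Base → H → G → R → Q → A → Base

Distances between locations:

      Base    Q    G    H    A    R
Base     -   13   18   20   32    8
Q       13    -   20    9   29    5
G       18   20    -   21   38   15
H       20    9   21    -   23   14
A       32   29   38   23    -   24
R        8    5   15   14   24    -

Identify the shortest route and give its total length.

Plan I: 18 + 21 + 9 + 5 + 24 + 32 = 109
Plan II: 20 + 21 + 15 + 5 + 29 + 32 = 122

Shortest is Plan I, total 109.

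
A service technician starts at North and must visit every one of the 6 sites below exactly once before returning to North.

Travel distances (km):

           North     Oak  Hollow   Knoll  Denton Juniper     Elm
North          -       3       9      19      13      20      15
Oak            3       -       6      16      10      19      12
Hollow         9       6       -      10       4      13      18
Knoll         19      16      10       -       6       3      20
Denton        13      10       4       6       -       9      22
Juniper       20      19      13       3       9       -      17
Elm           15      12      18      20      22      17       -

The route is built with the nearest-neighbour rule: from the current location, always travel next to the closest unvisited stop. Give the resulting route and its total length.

Total distance 54 km via the nearest-neighbour route North → Oak → Hollow → Denton → Knoll → Juniper → Elm → North.

From North: distances to unvisited — Oak=3, Hollow=9, Denton=13, Elm=15, Knoll=19, Juniper=20. Nearest is Oak (3).
From Oak: distances to unvisited — Hollow=6, Denton=10, Elm=12, Knoll=16, Juniper=19. Nearest is Hollow (6).
From Hollow: distances to unvisited — Denton=4, Knoll=10, Juniper=13, Elm=18. Nearest is Denton (4).
From Denton: distances to unvisited — Knoll=6, Juniper=9, Elm=22. Nearest is Knoll (6).
From Knoll: distances to unvisited — Juniper=3, Elm=20. Nearest is Juniper (3).
From Juniper: distances to unvisited — Elm=17. Nearest is Elm (17).
Return Elm→North: 15.
Total = 3 + 6 + 4 + 6 + 3 + 17 + 15 = 54.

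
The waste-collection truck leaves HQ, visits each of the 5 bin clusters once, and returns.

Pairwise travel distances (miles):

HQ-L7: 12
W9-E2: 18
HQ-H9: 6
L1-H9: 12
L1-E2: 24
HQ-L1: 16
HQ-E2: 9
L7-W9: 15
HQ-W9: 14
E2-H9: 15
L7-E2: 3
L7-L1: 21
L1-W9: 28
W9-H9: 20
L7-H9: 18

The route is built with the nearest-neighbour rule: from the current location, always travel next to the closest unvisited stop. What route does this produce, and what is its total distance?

74 miles along HQ → H9 → L1 → L7 → E2 → W9 → HQ.

At HQ the remaining stops are H9 6, E2 9, L7 12, W9 14, L1 16; go to H9.
At H9 the remaining stops are L1 12, E2 15, L7 18, W9 20; go to L1.
At L1 the remaining stops are L7 21, E2 24, W9 28; go to L7.
At L7 the remaining stops are E2 3, W9 15; go to E2.
At E2 the remaining stops are W9 18; go to W9.
Return W9→HQ: 14.
Total = 6 + 12 + 21 + 3 + 18 + 14 = 74.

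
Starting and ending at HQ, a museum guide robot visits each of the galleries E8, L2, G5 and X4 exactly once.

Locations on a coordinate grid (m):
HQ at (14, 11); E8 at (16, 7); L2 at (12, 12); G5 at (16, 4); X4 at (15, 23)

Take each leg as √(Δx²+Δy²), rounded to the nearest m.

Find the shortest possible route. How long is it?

With 4 stops there are 4!/2 = 12 distinct round trips (a route and its reverse cost the same).
HQ-E8-L2-G5-X4-HQ: 4+6+9+19+12 = 50
HQ-E8-L2-X4-G5-HQ: 4+6+11+19+7 = 47
HQ-E8-G5-L2-X4-HQ: 4+3+9+11+12 = 39
HQ-E8-G5-X4-L2-HQ: 4+3+19+11+2 = 39
HQ-E8-X4-L2-G5-HQ: 4+16+11+9+7 = 47
HQ-E8-X4-G5-L2-HQ: 4+16+19+9+2 = 50
HQ-L2-E8-G5-X4-HQ: 2+6+3+19+12 = 42
HQ-L2-E8-X4-G5-HQ: 2+6+16+19+7 = 50
HQ-L2-G5-E8-X4-HQ: 2+9+3+16+12 = 42
HQ-L2-X4-E8-G5-HQ: 2+11+16+3+7 = 39
HQ-G5-E8-L2-X4-HQ: 7+3+6+11+12 = 39
HQ-G5-L2-E8-X4-HQ: 7+9+6+16+12 = 50
The minimum is 39.
One optimal route: HQ → E8 → G5 → L2 → X4 → HQ (or its reverse).

39 m — the shortest possible round trip.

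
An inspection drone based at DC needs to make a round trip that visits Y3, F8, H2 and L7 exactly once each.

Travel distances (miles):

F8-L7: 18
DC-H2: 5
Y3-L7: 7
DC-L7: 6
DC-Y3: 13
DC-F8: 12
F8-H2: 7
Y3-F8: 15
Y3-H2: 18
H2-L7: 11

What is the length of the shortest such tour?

40 miles — the shortest possible round trip.

DC→Y3→F8→H2→L7→DC: 13+15+7+11+6 = 52
DC→Y3→F8→L7→H2→DC: 13+15+18+11+5 = 62
DC→Y3→H2→F8→L7→DC: 13+18+7+18+6 = 62
DC→Y3→H2→L7→F8→DC: 13+18+11+18+12 = 72
DC→Y3→L7→F8→H2→DC: 13+7+18+7+5 = 50
DC→Y3→L7→H2→F8→DC: 13+7+11+7+12 = 50
DC→F8→Y3→H2→L7→DC: 12+15+18+11+6 = 62
DC→F8→Y3→L7→H2→DC: 12+15+7+11+5 = 50
DC→F8→H2→Y3→L7→DC: 12+7+18+7+6 = 50
DC→F8→L7→Y3→H2→DC: 12+18+7+18+5 = 60
DC→H2→Y3→F8→L7→DC: 5+18+15+18+6 = 62
DC→H2→F8→Y3→L7→DC: 5+7+15+7+6 = 40
The minimum is 40.
One optimal route: DC → H2 → F8 → Y3 → L7 → DC (or its reverse).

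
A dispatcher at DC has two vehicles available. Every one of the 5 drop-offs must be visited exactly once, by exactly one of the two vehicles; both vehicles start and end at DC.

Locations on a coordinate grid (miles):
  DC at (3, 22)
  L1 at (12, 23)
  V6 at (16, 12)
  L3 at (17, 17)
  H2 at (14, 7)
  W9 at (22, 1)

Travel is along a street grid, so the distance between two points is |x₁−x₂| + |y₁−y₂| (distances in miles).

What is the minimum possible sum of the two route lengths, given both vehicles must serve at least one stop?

102 miles — the smallest possible combined total.

Check every non-empty split of the stops between the two vehicles; for each half take its own optimal tour:
  {L1} + {V6, L3, H2, W9}: 20 + 82 = 102
  {V6} + {L1, L3, H2, W9}: 46 + 82 = 128
  {L1, V6} + {L3, H2, W9}: 48 + 80 = 128
  {L3} + {L1, V6, H2, W9}: 38 + 82 = 120
  {L1, L3} + {V6, H2, W9}: 40 + 80 = 120
  {V6, L3} + {L1, H2, W9}: 48 + 82 = 130
  … (15 splits in total)
Best: vehicle 1 DC → L1 → DC = 20; vehicle 2 DC → L3 → V6 → W9 → H2 → DC = 82; combined 102.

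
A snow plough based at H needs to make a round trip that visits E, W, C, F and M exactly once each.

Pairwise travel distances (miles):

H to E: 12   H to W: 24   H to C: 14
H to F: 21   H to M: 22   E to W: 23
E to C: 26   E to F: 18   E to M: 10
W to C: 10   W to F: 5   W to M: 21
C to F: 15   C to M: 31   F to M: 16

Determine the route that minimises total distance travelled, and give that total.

There are 60 distinct closed tours to check (reversals are equivalent).
H → E → W → C → F → M → H: 12+23+10+15+16+22 = 98
H → E → W → C → M → F → H: 12+23+10+31+16+21 = 113
H → E → W → F → C → M → H: 12+23+5+15+31+22 = 108
H → E → W → F → M → C → H: 12+23+5+16+31+14 = 101
H → E → W → M → C → F → H: 12+23+21+31+15+21 = 123
H → E → W → M → F → C → H: 12+23+21+16+15+14 = 101
H → E → C → W → F → M → H: 12+26+10+5+16+22 = 91
H → E → C → W → M → F → H: 12+26+10+21+16+21 = 106
H → E → C → F → W → M → H: 12+26+15+5+21+22 = 101
H → E → C → F → M → W → H: 12+26+15+16+21+24 = 114
H → E → C → M → W → F → H: 12+26+31+21+5+21 = 116
H → E → C → M → F → W → H: 12+26+31+16+5+24 = 114
H → E → F → W → C → M → H: 12+18+5+10+31+22 = 98
H → E → F → W → M → C → H: 12+18+5+21+31+14 = 101
… (46 more)
H → E → M → F → W → C → H: 12+10+16+5+10+14 = 67  ← best
The minimum is 67.
One optimal route: H → E → M → F → W → C → H (or its reverse).

Minimum total distance: 67 miles.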